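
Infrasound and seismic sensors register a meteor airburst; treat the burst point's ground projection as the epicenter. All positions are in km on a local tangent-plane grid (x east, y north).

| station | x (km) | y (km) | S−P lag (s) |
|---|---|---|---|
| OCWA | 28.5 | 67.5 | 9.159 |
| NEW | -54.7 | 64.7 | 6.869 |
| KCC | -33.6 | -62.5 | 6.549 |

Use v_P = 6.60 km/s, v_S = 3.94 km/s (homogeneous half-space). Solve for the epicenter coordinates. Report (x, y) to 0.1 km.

-32.0 km east, 1.5 km north

Distance from S−P lag: d = Δt · v_P v_S / (v_P − v_S) = Δt · (6.60·3.94)/(6.60−3.94) ≈ 9.7759·Δt.
So d_OCWA = 89.54, d_NEW = 67.15, d_KCC = 64.02 km.
Circle about each station: (x − 28.5)² + (y − 67.5)² = 89.54²; (x + 54.7)² + (y − 64.7)² = 67.15²; (x + 33.6)² + (y + 62.5)² = 64.02².
Subtracting the OCWA equation from the NEW and KCC equations removes the quadratic terms:
-166.4 x − 5.6 y = 5317.97
-124.2 x − 260.0 y = 3585.56
Solving the 2×2 system: x ≈ -32.0, y ≈ 1.5 km.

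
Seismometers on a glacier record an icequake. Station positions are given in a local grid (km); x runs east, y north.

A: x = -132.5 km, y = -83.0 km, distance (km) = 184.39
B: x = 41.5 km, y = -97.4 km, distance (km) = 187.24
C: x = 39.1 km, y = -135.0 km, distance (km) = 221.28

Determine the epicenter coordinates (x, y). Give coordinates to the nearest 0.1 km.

-35.0 km east, 73.5 km north

Circle about each station: (x + 132.5)² + (y + 83.0)² = 184.39²; (x − 41.5)² + (y + 97.4)² = 187.24²; (x − 39.1)² + (y + 135.0)² = 221.28².
Subtracting the A equation from the B and C equations removes the quadratic terms:
348.0 x − 28.8 y = -14295.39
343.2 x − 104.0 y = -19656.61
Solving the 2×2 system: x ≈ -35.0, y ≈ 73.5 km.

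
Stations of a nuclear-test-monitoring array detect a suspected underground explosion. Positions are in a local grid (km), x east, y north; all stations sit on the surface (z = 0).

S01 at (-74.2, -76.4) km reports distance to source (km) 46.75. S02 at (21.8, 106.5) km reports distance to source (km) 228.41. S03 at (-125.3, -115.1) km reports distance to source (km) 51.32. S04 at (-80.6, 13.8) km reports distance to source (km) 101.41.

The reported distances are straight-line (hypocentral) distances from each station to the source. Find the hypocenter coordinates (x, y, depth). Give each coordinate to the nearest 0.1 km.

(-108.5, -78.4, 31.7)

Each station gives a sphere (x−x_i)² + (y−y_i)² + z² = d_i² (stations at z=0).
Subtracting the S01 sphere from S02 and S03: z² cancels, leaving linear equations in x and y:
192.0 x + 365.8 y = -49510.68
-102.2 x − 77.4 y = 17157.32
Solving: x ≈ -108.508, y ≈ -78.396 km (keep extra digits for the depth step; rounded: -108.5, -78.4).
Then from the S01 sphere: z² = 46.75² − (x + 74.2)² − (y + 76.4)² with x = -108.508, y = -78.396, so z ≈ 31.694 ≈ 31.7 km.
Check against S04 (with the unrounded solution): distance 101.41 ≈ 101.41 km. ✓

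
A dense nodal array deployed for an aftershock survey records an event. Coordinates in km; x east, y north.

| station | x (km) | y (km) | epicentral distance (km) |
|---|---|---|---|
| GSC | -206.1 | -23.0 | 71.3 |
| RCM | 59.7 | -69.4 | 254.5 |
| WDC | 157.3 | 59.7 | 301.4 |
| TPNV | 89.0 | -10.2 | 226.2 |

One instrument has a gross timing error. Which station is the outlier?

RCM

Solve using three stations at a time. Using GSC, WDC, TPNV (subtract circle equations pairwise → linear system) gives (x, y) ≈ (-137.1, -4.7).
Distances from that point to each station vs reported:
  GSC: calculated 71.3 vs reported 71.3 → residual 0.0 km
  RCM: calculated 207.2 vs reported 254.5 → residual 47.3 km
  WDC: calculated 301.4 vs reported 301.4 → residual 0.0 km
  TPNV: calculated 226.2 vs reported 226.2 → residual 0.0 km
GSC, WDC, TPNV are mutually consistent (residuals ≈ 0); RCM is off by 47.3 km.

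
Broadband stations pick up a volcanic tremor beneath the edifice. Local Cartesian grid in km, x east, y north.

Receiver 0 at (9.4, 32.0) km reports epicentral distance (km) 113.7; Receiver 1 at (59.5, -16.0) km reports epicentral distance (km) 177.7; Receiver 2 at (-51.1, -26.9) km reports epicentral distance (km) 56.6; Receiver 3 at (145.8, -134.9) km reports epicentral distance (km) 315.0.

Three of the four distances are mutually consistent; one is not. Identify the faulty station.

Solve using three stations at a time. Using Receiver 0, Receiver 1, Receiver 3 (subtract circle equations pairwise → linear system) gives (x, y) ≈ (-100.0, 61.9).
Distances from that point to each station vs reported:
  Receiver 0: calculated 113.4 vs reported 113.7 → residual 0.3 km
  Receiver 1: calculated 177.5 vs reported 177.7 → residual 0.2 km
  Receiver 2: calculated 101.4 vs reported 56.6 → residual 44.8 km
  Receiver 3: calculated 314.9 vs reported 315.0 → residual 0.1 km
Receiver 0, Receiver 1, Receiver 3 are mutually consistent (residuals ≈ 0); Receiver 2 is off by 44.8 km.

Receiver 2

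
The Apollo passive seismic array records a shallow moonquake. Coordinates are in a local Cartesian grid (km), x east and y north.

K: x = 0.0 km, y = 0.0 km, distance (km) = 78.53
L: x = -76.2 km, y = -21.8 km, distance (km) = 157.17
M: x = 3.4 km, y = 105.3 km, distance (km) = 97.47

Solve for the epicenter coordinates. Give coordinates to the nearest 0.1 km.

x ≈ 70.5 km, y ≈ 34.6 km

Circle about each station: x² + y² = 78.53²; (x + 76.2)² + (y + 21.8)² = 157.17²; (x − 3.4)² + (y − 105.3)² = 97.47².
Subtracting the K equation from the L and M equations removes the quadratic terms:
-152.4 x − 43.6 y = -12253.77
6.8 x + 210.6 y = 7766.21
Solving the 2×2 system: x ≈ 70.5, y ≈ 34.6 km.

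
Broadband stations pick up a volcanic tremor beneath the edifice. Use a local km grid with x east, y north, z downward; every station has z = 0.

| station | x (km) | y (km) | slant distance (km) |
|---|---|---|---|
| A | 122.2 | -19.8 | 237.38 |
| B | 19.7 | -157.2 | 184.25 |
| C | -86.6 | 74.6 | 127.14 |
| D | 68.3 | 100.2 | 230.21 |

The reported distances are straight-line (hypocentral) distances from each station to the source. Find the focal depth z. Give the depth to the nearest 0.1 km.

Each station gives a sphere (x−x_i)² + (y−y_i)² + z² = d_i² (stations at z=0).
Subtracting the A sphere from B and C: z² cancels, leaving linear equations in x and y:
-205.0 x − 274.8 y = 32176.25
-417.6 x + 188.8 y = 37924.52
Solving: x ≈ -107.497, y ≈ -36.897 km (keep extra digits for the depth step; rounded: -107.5, -36.9).
Then from the A sphere: z² = 237.38² − (x − 122.2)² − (y + 19.8)² with x = -107.497, y = -36.897, so z ≈ 57.413 ≈ 57.4 km.

57.4 km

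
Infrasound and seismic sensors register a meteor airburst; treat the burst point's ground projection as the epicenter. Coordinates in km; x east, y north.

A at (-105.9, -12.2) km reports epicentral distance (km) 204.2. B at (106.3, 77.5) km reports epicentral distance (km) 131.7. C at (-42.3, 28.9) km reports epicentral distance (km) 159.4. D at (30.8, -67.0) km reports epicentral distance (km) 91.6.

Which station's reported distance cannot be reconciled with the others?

Solve using three stations at a time. Using A, B, C (subtract circle equations pairwise → linear system) gives (x, y) ≈ (94.1, -53.8).
Distances from that point to each station vs reported:
  A: calculated 204.3 vs reported 204.2 → residual 0.1 km
  B: calculated 131.9 vs reported 131.7 → residual 0.2 km
  C: calculated 159.5 vs reported 159.4 → residual 0.1 km
  D: calculated 64.7 vs reported 91.6 → residual 26.9 km
A, B, C are mutually consistent (residuals ≈ 0); D is off by 26.9 km.

D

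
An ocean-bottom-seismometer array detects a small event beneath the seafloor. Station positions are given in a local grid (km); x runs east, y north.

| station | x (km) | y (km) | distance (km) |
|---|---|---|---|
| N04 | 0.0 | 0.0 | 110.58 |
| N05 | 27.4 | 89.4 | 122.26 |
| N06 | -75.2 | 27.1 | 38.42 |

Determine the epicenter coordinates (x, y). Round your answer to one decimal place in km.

Circle about each station: x² + y² = 110.58²; (x − 27.4)² + (y − 89.4)² = 122.26²; (x + 75.2)² + (y − 27.1)² = 38.42².
Subtracting the N04 equation from the N05 and N06 equations removes the quadratic terms:
54.8 x + 178.8 y = 6023.55
-150.4 x + 54.2 y = 17141.29
Solving the 2×2 system: x ≈ -91.7, y ≈ 61.8 km.

(-91.7, 61.8)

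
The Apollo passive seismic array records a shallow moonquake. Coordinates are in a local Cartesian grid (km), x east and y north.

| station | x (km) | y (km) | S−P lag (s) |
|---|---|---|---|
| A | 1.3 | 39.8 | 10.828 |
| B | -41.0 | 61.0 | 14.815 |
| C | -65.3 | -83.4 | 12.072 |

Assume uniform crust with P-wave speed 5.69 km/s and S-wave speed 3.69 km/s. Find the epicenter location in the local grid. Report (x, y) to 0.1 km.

(58.9, -58.2)

Distance from S−P lag: d = Δt · v_P v_S / (v_P − v_S) = Δt · (5.69·3.69)/(5.69−3.69) ≈ 10.4980·Δt.
So d_A = 113.67, d_B = 155.53, d_C = 126.73 km.
Circle about each station: (x − 1.3)² + (y − 39.8)² = 113.67²; (x + 41.0)² + (y − 61.0)² = 155.53²; (x + 65.3)² + (y + 83.4)² = 126.73².
Subtracting pairs of circle equations eliminates x²+y² and gives linear equations (the radical axes):
-84.6 x + 42.4 y = -7452.44
-133.2 x − 246.4 y = 6494.30
Solving the 2×2 system: x ≈ 58.9, y ≈ -58.2 km.
Check against A (with the unrounded x, y): √((x − 1.3)²+(y − 39.8)²) = 113.69 ≈ 113.67 km. ✓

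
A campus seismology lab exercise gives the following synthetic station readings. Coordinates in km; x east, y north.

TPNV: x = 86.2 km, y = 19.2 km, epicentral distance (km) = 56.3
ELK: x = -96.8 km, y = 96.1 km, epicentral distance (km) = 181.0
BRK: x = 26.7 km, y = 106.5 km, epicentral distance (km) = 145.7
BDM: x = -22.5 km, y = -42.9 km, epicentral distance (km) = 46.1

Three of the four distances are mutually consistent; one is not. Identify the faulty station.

TPNV

Solve using three stations at a time. Using ELK, BRK, BDM (subtract circle equations pairwise → linear system) gives (x, y) ≈ (23.5, -39.2).
Distances from that point to each station vs reported:
  TPNV: calculated 85.7 vs reported 56.3 → residual 29.4 km
  ELK: calculated 181.0 vs reported 181.0 → residual 0.0 km
  BRK: calculated 145.7 vs reported 145.7 → residual 0.0 km
  BDM: calculated 46.1 vs reported 46.1 → residual 0.0 km
ELK, BRK, BDM are mutually consistent (residuals ≈ 0); TPNV is off by 29.4 km.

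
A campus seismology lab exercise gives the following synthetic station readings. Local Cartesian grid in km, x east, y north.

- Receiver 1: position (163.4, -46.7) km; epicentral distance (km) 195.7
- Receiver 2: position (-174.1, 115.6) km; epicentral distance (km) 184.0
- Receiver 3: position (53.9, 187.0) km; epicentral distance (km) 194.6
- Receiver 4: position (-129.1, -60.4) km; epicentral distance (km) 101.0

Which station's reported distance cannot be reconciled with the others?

Receiver 4

Solve using three stations at a time. Using Receiver 1, Receiver 2, Receiver 3 (subtract circle equations pairwise → linear system) gives (x, y) ≈ (-24.3, 8.8).
Distances from that point to each station vs reported:
  Receiver 1: calculated 195.7 vs reported 195.7 → residual 0.0 km
  Receiver 2: calculated 184.0 vs reported 184.0 → residual 0.0 km
  Receiver 3: calculated 194.6 vs reported 194.6 → residual 0.0 km
  Receiver 4: calculated 125.6 vs reported 101.0 → residual 24.6 km
Receiver 1, Receiver 2, Receiver 3 are mutually consistent (residuals ≈ 0); Receiver 4 is off by 24.6 km.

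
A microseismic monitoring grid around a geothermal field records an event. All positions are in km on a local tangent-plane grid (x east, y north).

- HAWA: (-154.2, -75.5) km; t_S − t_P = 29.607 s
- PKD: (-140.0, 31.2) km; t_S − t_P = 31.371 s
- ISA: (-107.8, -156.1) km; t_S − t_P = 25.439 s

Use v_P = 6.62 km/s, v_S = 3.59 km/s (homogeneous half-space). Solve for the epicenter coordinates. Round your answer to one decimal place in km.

Distance from S−P lag: d = Δt · v_P v_S / (v_P − v_S) = Δt · (6.62·3.59)/(6.62−3.59) ≈ 7.8435·Δt.
So d_HAWA = 232.22, d_PKD = 246.06, d_ISA = 199.53 km.
Circle about each station: (x + 154.2)² + (y + 75.5)² = 232.22²; (x + 140.0)² + (y − 31.2)² = 246.06²; (x + 107.8)² + (y + 156.1)² = 199.53².
Subtracting pairs of circle equations eliminates x²+y² and gives linear equations (the radical axes):
28.4 x + 213.4 y = -15523.85
92.8 x − 161.2 y = 20624.07
Solving the 2×2 system: x ≈ 77.9, y ≈ -83.1 km.
Check against HAWA (with the unrounded x, y): √((x + 154.2)²+(y + 75.5)²) = 232.20 ≈ 232.22 km. ✓

(77.9, -83.1)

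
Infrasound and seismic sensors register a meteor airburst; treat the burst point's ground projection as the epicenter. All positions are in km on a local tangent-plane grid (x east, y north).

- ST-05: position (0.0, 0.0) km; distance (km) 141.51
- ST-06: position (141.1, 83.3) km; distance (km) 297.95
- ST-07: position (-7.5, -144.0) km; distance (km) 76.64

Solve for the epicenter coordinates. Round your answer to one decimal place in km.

Circle about each station: x² + y² = 141.51²; (x − 141.1)² + (y − 83.3)² = 297.95²; (x + 7.5)² + (y + 144.0)² = 76.64².
Subtracting the ST-05 equation from the ST-06 and ST-07 equations removes the quadratic terms:
282.2 x + 166.6 y = -41901.02
-15.0 x − 288.0 y = 34943.64
Solving the 2×2 system: x ≈ -79.3, y ≈ -117.2 km.
Check against ST-05 (with the unrounded x, y): √(x²+y²) = 141.50 ≈ 141.51 km. ✓

(-79.3, -117.2)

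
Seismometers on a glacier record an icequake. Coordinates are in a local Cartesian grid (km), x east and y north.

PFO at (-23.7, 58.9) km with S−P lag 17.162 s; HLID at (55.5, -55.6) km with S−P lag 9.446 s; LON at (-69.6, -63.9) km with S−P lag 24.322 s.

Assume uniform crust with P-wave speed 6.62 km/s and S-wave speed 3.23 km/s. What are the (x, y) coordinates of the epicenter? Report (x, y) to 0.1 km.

(68.7, 2.5)

Distance from S−P lag: d = Δt · v_P v_S / (v_P − v_S) = Δt · (6.62·3.23)/(6.62−3.23) ≈ 6.3076·Δt.
So d_PFO = 108.25, d_HLID = 59.58, d_LON = 153.41 km.
Circle about each station: (x + 23.7)² + (y − 58.9)² = 108.25²; (x − 55.5)² + (y + 55.6)² = 59.58²; (x + 69.6)² + (y + 63.9)² = 153.41².
Subtracting pairs of circle equations eliminates x²+y² and gives linear equations (the radical axes):
158.4 x − 229.0 y = 10309.00
-91.8 x − 245.6 y = -6920.10
Solving the 2×2 system: x ≈ 68.7, y ≈ 2.5 km.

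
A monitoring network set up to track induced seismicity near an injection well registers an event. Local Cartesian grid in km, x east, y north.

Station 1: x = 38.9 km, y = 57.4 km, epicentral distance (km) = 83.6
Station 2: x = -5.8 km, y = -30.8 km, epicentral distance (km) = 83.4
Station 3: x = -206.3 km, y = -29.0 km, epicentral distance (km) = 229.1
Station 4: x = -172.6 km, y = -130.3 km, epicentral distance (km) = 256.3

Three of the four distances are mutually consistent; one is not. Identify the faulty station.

Station 1

Solve using three stations at a time. Using Station 2, Station 3, Station 4 (subtract circle equations pairwise → linear system) gives (x, y) ≈ (8.2, 51.3).
Distances from that point to each station vs reported:
  Station 1: calculated 31.3 vs reported 83.6 → residual 52.3 km
  Station 2: calculated 83.3 vs reported 83.4 → residual 0.1 km
  Station 3: calculated 229.1 vs reported 229.1 → residual 0.0 km
  Station 4: calculated 256.3 vs reported 256.3 → residual 0.0 km
Station 2, Station 3, Station 4 are mutually consistent (residuals ≈ 0); Station 1 is off by 52.3 km.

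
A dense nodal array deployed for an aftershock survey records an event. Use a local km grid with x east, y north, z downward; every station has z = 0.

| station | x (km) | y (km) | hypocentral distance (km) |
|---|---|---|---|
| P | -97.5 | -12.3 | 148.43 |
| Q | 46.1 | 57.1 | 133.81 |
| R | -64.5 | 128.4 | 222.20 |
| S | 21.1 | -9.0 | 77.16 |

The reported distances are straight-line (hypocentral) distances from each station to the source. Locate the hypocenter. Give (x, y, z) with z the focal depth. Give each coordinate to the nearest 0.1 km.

x ≈ 31.1 km, y ≈ -65.4 km, depth ≈ 51.7 km

Each station gives a sphere (x−x_i)² + (y−y_i)² + z² = d_i² (stations at z=0).
Subtracting the P sphere from Q and R: z² cancels, leaving linear equations in x and y:
287.2 x + 138.8 y = -145.57
66.0 x + 281.4 y = -16352.11
Solving: x ≈ 31.102, y ≈ -65.405 km (keep extra digits for the depth step; rounded: 31.1, -65.4).
Then from the P sphere: z² = 148.43² − (x + 97.5)² − (y + 12.3)² with x = 31.102, y = -65.405, so z ≈ 51.700 ≈ 51.7 km.
Check against S (with the unrounded solution): distance 77.16 ≈ 77.16 km. ✓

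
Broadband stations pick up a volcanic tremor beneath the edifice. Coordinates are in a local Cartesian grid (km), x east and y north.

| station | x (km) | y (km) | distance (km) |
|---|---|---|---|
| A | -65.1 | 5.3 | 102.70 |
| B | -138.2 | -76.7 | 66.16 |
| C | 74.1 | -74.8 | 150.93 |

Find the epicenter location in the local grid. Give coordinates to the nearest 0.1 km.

Circle about each station: (x + 65.1)² + (y − 5.3)² = 102.70²; (x + 138.2)² + (y + 76.7)² = 66.16²; (x − 74.1)² + (y + 74.8)² = 150.93².
Subtracting pairs of circle equations eliminates x²+y² and gives linear equations (the radical axes):
-146.2 x − 164.0 y = 26886.17
278.4 x − 160.2 y = -5412.82
Solving the 2×2 system: x ≈ -75.2, y ≈ -96.9 km.
Check against A (with the unrounded x, y): √((x + 65.1)²+(y − 5.3)²) = 102.70 ≈ 102.70 km. ✓

x ≈ -75.2 km, y ≈ -96.9 km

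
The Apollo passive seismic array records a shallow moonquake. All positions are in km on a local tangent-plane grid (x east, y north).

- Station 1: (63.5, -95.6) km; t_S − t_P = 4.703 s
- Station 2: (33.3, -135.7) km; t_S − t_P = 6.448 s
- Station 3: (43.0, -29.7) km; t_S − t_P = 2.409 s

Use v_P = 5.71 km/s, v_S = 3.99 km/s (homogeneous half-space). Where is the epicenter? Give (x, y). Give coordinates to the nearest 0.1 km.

(19.6, -51.4)

Distance from S−P lag: d = Δt · v_P v_S / (v_P − v_S) = Δt · (5.71·3.99)/(5.71−3.99) ≈ 13.2459·Δt.
So d_Station 1 = 62.30, d_Station 2 = 85.41, d_Station 3 = 31.91 km.
Circle about each station: (x − 63.5)² + (y + 95.6)² = 62.30²; (x − 33.3)² + (y + 135.7)² = 85.41²; (x − 43.0)² + (y + 29.7)² = 31.91².
Subtracting pairs of circle equations eliminates x²+y² and gives linear equations (the radical axes):
-60.4 x − 80.2 y = 2938.19
-41.0 x + 131.8 y = -7577.48
Solving the 2×2 system: x ≈ 19.6, y ≈ -51.4 km.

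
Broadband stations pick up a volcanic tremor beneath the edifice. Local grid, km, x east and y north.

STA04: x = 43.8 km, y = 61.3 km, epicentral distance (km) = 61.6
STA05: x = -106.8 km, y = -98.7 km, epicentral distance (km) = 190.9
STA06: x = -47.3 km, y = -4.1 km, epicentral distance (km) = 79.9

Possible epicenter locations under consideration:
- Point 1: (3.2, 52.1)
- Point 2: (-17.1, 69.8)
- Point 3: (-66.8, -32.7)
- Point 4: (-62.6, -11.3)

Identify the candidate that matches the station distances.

For each candidate, compare |candidate − station| to the reported distance:
Point 1: residuals STA04 20.0, STA05 4.2, STA06 4.3 → max 20.0 km
Point 2: residuals STA04 0.1, STA05 0.0, STA06 0.1 → max 0.1 km
Point 3: residuals STA04 83.5, STA05 113.7, STA06 45.3 → max 113.7 km
Point 4: residuals STA04 67.2, STA05 93.0, STA06 63.0 → max 93.0 km
Only Point 2 has all residuals ≈ 0.

Point 2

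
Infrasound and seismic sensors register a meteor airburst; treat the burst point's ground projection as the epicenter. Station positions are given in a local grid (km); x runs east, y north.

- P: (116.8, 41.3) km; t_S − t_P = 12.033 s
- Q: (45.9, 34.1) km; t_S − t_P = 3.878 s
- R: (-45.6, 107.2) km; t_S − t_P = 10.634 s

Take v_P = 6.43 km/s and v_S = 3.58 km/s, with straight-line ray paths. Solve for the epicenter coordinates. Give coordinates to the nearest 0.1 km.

20.2 km east, 52.0 km north

Distance from S−P lag: d = Δt · v_P v_S / (v_P − v_S) = Δt · (6.43·3.58)/(6.43−3.58) ≈ 8.0770·Δt.
So d_P = 97.19, d_Q = 31.32, d_R = 85.89 km.
Circle about each station: (x − 116.8)² + (y − 41.3)² = 97.19²; (x − 45.9)² + (y − 34.1)² = 31.32²; (x + 45.6)² + (y − 107.2)² = 85.89².
Subtracting the P equation from the Q and R equations removes the quadratic terms:
-141.8 x − 14.4 y = -3613.36
-324.8 x + 131.8 y = 292.07
Solving the 2×2 system: x ≈ 20.2, y ≈ 52.0 km.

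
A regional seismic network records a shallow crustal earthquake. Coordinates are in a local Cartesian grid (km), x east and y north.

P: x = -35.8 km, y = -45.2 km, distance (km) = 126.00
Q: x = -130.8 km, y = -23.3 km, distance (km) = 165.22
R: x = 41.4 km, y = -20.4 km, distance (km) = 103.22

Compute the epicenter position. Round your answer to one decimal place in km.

2.0 km east, 75.0 km north

Circle about each station: (x + 35.8)² + (y + 45.2)² = 126.00²; (x + 130.8)² + (y + 23.3)² = 165.22²; (x − 41.4)² + (y + 20.4)² = 103.22².
Subtracting the P equation from the Q and R equations removes the quadratic terms:
-190.0 x + 43.8 y = 2905.20
154.4 x + 49.6 y = 4027.07
Solving the 2×2 system: x ≈ 2.0, y ≈ 75.0 km.
Check against P (with the unrounded x, y): √((x + 35.8)²+(y + 45.2)²) = 125.98 ≈ 126.00 km. ✓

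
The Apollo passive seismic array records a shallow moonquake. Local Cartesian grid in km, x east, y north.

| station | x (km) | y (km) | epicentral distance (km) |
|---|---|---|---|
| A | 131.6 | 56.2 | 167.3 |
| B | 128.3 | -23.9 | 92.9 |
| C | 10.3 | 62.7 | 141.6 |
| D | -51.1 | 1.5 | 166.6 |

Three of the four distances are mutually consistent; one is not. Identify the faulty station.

C

Solve using three stations at a time. Using A, B, D (subtract circle equations pairwise → linear system) gives (x, y) ≈ (79.0, -102.6).
Distances from that point to each station vs reported:
  A: calculated 167.3 vs reported 167.3 → residual 0.0 km
  B: calculated 92.9 vs reported 92.9 → residual 0.0 km
  C: calculated 179.0 vs reported 141.6 → residual 37.4 km
  D: calculated 166.6 vs reported 166.6 → residual 0.0 km
A, B, D are mutually consistent (residuals ≈ 0); C is off by 37.4 km.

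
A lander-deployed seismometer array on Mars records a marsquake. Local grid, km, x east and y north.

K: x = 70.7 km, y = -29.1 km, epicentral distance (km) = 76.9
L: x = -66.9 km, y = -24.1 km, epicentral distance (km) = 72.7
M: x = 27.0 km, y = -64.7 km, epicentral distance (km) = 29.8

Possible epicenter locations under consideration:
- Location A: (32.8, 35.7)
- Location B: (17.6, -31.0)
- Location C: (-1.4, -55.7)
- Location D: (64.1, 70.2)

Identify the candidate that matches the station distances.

Location C

For each candidate, compare |candidate − station| to the reported distance:
Location A: residuals K 1.8, L 43.6, M 70.8 → max 70.8 km
Location B: residuals K 23.8, L 12.1, M 5.2 → max 23.8 km
Location C: residuals K 0.0, L 0.0, M 0.0 → max 0.0 km
Location D: residuals K 22.6, L 88.7, M 110.1 → max 110.1 km
Only Location C has all residuals ≈ 0.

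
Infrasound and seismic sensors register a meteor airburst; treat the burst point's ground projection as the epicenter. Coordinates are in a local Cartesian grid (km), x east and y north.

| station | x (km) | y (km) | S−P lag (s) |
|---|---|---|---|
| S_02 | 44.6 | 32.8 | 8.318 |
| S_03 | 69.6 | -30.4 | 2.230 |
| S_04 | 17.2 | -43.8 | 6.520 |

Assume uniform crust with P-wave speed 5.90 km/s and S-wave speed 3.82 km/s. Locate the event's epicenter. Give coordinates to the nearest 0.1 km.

Distance from S−P lag: d = Δt · v_P v_S / (v_P − v_S) = Δt · (5.90·3.82)/(5.90−3.82) ≈ 10.8356·Δt.
So d_S_02 = 90.13, d_S_03 = 24.16, d_S_04 = 70.65 km.
Circle about each station: (x − 44.6)² + (y − 32.8)² = 90.13²; (x − 69.6)² + (y + 30.4)² = 24.16²; (x − 17.2)² + (y + 43.8)² = 70.65².
Subtracting pairs of circle equations eliminates x²+y² and gives linear equations (the radical axes):
50.0 x − 126.4 y = 10243.03
-54.8 x − 153.2 y = 2281.27
Solving the 2×2 system: x ≈ 87.8, y ≈ -46.3 km.

x ≈ 87.8 km, y ≈ -46.3 km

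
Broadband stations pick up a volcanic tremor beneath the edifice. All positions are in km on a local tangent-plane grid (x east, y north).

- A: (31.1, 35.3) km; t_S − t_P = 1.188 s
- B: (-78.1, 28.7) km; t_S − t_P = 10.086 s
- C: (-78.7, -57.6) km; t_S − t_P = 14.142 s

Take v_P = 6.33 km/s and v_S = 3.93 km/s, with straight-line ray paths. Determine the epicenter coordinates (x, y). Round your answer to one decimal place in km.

Distance from S−P lag: d = Δt · v_P v_S / (v_P − v_S) = Δt · (6.33·3.93)/(6.33−3.93) ≈ 10.3654·Δt.
So d_A = 12.31, d_B = 104.55, d_C = 146.59 km.
Circle about each station: (x − 31.1)² + (y − 35.3)² = 12.31²; (x + 78.1)² + (y − 28.7)² = 104.55²; (x + 78.7)² + (y + 57.6)² = 146.59².
Subtracting the A equation from the B and C equations removes the quadratic terms:
-218.4 x − 13.2 y = -6069.17
-219.6 x − 185.8 y = -14038.94
Solving the 2×2 system: x ≈ 25.0, y ≈ 46.0 km.

25.0 km east, 46.0 km north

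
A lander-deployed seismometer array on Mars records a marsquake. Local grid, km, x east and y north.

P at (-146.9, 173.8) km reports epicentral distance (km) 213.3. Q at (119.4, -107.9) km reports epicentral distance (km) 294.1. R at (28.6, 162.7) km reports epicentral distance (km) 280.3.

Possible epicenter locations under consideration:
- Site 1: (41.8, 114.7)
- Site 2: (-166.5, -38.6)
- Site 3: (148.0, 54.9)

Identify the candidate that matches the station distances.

Site 2

For each candidate, compare |candidate − station| to the reported distance:
Site 1: residuals P 15.6, Q 58.4, R 230.5 → max 230.5 km
Site 2: residuals P 0.0, Q 0.1, R 0.0 → max 0.1 km
Site 3: residuals P 104.7, Q 128.8, R 119.4 → max 128.8 km
Only Site 2 has all residuals ≈ 0.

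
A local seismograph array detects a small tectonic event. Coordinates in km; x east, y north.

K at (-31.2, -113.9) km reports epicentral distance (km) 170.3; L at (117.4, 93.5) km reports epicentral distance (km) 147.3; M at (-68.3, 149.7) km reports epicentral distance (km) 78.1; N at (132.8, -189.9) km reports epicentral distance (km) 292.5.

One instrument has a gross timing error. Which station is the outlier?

Solve using three stations at a time. Using K, L, N (subtract circle equations pairwise → linear system) gives (x, y) ≈ (-25.1, 56.3).
Distances from that point to each station vs reported:
  K: calculated 170.3 vs reported 170.3 → residual 0.0 km
  L: calculated 147.3 vs reported 147.3 → residual 0.0 km
  M: calculated 102.9 vs reported 78.1 → residual 24.8 km
  N: calculated 292.5 vs reported 292.5 → residual 0.0 km
K, L, N are mutually consistent (residuals ≈ 0); M is off by 24.8 km.

M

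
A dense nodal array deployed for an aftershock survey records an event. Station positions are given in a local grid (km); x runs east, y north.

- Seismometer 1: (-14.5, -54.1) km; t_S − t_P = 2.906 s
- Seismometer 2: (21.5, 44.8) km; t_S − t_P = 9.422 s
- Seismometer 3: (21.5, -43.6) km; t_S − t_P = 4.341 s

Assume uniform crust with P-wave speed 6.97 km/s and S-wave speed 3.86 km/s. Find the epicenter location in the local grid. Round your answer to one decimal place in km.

(-13.1, -29.0)

Distance from S−P lag: d = Δt · v_P v_S / (v_P − v_S) = Δt · (6.97·3.86)/(6.97−3.86) ≈ 8.6509·Δt.
So d_Seismometer 1 = 25.14, d_Seismometer 2 = 81.51, d_Seismometer 3 = 37.55 km.
Circle about each station: (x + 14.5)² + (y + 54.1)² = 25.14²; (x − 21.5)² + (y − 44.8)² = 81.51²; (x − 21.5)² + (y + 43.6)² = 37.55².
Subtracting pairs of circle equations eliminates x²+y² and gives linear equations (the radical axes):
72.0 x + 197.8 y = -6679.63
72.0 x + 21.0 y = -1551.83
Solving the 2×2 system: x ≈ -13.1, y ≈ -29.0 km.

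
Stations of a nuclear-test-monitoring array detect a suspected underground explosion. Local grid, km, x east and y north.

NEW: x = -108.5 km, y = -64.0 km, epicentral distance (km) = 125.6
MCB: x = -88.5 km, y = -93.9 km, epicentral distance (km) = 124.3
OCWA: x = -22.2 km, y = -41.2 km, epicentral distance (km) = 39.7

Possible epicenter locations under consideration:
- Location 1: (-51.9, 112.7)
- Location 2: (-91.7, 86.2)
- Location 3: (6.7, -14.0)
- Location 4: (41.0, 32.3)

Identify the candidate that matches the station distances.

Location 3

For each candidate, compare |candidate − station| to the reported distance:
Location 1: residuals NEW 59.9, MCB 85.5, OCWA 117.0 → max 117.0 km
Location 2: residuals NEW 25.5, MCB 55.8, OCWA 105.4 → max 105.4 km
Location 3: residuals NEW 0.0, MCB 0.0, OCWA 0.0 → max 0.0 km
Location 4: residuals NEW 52.2, MCB 56.5, OCWA 57.2 → max 57.2 km
Only Location 3 has all residuals ≈ 0.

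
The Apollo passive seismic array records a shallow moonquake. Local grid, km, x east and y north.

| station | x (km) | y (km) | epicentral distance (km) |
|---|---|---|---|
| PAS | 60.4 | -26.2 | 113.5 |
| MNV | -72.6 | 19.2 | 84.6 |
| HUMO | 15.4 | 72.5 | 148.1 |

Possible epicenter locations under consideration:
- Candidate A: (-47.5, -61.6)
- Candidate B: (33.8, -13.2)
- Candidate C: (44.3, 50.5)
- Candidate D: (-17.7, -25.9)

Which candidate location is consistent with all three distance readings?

For each candidate, compare |candidate − station| to the reported distance:
Candidate A: residuals PAS 0.1, MNV 0.0, HUMO 0.0 → max 0.1 km
Candidate B: residuals PAS 83.9, MNV 26.6, HUMO 60.4 → max 83.9 km
Candidate C: residuals PAS 35.1, MNV 36.4, HUMO 111.8 → max 111.8 km
Candidate D: residuals PAS 35.4, MNV 13.6, HUMO 44.3 → max 44.3 km
Only Candidate A has all residuals ≈ 0.

Candidate A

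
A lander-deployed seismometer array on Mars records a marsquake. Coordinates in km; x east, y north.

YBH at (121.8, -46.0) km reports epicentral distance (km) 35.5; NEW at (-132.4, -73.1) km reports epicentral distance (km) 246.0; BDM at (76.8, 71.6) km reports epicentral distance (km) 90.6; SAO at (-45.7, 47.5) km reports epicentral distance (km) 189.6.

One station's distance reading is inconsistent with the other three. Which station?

SAO

Solve using three stations at a time. Using YBH, NEW, BDM (subtract circle equations pairwise → linear system) gives (x, y) ≈ (106.4, -14.0).
Distances from that point to each station vs reported:
  YBH: calculated 35.5 vs reported 35.5 → residual 0.0 km
  NEW: calculated 246.0 vs reported 246.0 → residual 0.0 km
  BDM: calculated 90.6 vs reported 90.6 → residual 0.0 km
  SAO: calculated 164.1 vs reported 189.6 → residual 25.5 km
YBH, NEW, BDM are mutually consistent (residuals ≈ 0); SAO is off by 25.5 km.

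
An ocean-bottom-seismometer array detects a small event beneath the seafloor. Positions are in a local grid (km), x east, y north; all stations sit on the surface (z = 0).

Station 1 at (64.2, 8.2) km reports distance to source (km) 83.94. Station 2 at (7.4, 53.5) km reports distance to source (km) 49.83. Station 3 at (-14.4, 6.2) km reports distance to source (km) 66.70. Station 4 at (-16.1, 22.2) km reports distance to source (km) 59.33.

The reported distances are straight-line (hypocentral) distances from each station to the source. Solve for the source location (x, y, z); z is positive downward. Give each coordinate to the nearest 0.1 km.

(7.4, 45.6, 49.2)

Each station gives a sphere (x−x_i)² + (y−y_i)² + z² = d_i² (stations at z=0).
Subtracting the Station 1 sphere from Station 2 and Station 3: z² cancels, leaving linear equations in x and y:
-113.6 x + 90.6 y = 3291.02
-157.2 x − 4.0 y = -1346.05
Solving: x ≈ 7.402, y ≈ 45.606 km (keep extra digits for the depth step; rounded: 7.4, 45.6).
Then from the Station 1 sphere: z² = 83.94² − (x − 64.2)² − (y − 8.2)² with x = 7.402, y = 45.606, so z ≈ 49.201 ≈ 49.2 km.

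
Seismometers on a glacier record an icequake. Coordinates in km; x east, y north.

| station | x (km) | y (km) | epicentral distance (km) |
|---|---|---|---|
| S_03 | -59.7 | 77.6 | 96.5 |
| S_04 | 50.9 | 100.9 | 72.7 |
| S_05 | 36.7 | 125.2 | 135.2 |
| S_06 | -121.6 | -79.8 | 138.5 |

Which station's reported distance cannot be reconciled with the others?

S_04

Solve using three stations at a time. Using S_03, S_05, S_06 (subtract circle equations pairwise → linear system) gives (x, y) ≈ (-6.5, -2.8).
Distances from that point to each station vs reported:
  S_03: calculated 96.4 vs reported 96.5 → residual 0.1 km
  S_04: calculated 118.6 vs reported 72.7 → residual 45.9 km
  S_05: calculated 135.1 vs reported 135.2 → residual 0.1 km
  S_06: calculated 138.4 vs reported 138.5 → residual 0.1 km
S_03, S_05, S_06 are mutually consistent (residuals ≈ 0); S_04 is off by 45.9 km.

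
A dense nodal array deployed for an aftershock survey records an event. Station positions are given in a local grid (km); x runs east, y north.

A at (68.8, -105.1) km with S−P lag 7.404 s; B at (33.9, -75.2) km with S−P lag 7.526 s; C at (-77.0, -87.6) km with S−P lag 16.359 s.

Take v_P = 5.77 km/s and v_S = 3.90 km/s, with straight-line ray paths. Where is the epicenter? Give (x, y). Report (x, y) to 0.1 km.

Distance from S−P lag: d = Δt · v_P v_S / (v_P − v_S) = Δt · (5.77·3.90)/(5.77−3.90) ≈ 12.0337·Δt.
So d_A = 89.10, d_B = 90.57, d_C = 196.86 km.
Circle about each station: (x − 68.8)² + (y + 105.1)² = 89.10²; (x − 33.9)² + (y + 75.2)² = 90.57²; (x + 77.0)² + (y + 87.6)² = 196.86².
Subtracting the A equation from the B and C equations removes the quadratic terms:
-69.8 x + 59.8 y = -9239.31
-291.6 x + 35.0 y = -32991.74
Solving the 2×2 system: x ≈ 110.0, y ≈ -26.1 km.

(110.0, -26.1)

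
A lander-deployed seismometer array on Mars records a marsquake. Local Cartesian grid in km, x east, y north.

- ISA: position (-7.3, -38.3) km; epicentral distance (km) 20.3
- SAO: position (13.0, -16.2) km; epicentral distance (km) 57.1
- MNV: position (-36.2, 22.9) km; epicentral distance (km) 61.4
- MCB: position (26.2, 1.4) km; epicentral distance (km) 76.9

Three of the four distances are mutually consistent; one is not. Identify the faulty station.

ISA

Solve using three stations at a time. Using SAO, MNV, MCB (subtract circle equations pairwise → linear system) gives (x, y) ≈ (-39.6, -38.4).
Distances from that point to each station vs reported:
  ISA: calculated 32.3 vs reported 20.3 → residual 12.0 km
  SAO: calculated 57.1 vs reported 57.1 → residual 0.0 km
  MNV: calculated 61.4 vs reported 61.4 → residual 0.0 km
  MCB: calculated 76.9 vs reported 76.9 → residual 0.0 km
SAO, MNV, MCB are mutually consistent (residuals ≈ 0); ISA is off by 12.0 km.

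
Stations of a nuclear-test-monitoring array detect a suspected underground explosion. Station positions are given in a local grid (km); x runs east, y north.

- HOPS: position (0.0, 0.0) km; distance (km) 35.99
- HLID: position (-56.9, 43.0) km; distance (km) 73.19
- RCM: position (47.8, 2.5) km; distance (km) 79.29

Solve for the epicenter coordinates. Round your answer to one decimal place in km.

(-27.0, -23.8)

Circle about each station: x² + y² = 35.99²; (x + 56.9)² + (y − 43.0)² = 73.19²; (x − 47.8)² + (y − 2.5)² = 79.29².
Subtracting the HOPS equation from the HLID and RCM equations removes the quadratic terms:
-113.8 x + 86.0 y = 1025.11
95.6 x + 5.0 y = -2700.53
Solving the 2×2 system: x ≈ -27.0, y ≈ -23.8 km.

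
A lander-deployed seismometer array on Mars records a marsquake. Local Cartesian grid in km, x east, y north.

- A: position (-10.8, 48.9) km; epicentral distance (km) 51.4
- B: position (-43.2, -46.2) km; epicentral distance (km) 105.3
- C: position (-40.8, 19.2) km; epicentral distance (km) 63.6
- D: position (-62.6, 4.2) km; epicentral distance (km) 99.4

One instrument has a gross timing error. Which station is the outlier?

Solve using three stations at a time. Using A, B, D (subtract circle equations pairwise → linear system) gives (x, y) ≈ (34.7, 24.7).
Distances from that point to each station vs reported:
  A: calculated 51.6 vs reported 51.4 → residual 0.2 km
  B: calculated 105.4 vs reported 105.3 → residual 0.1 km
  C: calculated 75.7 vs reported 63.6 → residual 12.1 km
  D: calculated 99.5 vs reported 99.4 → residual 0.1 km
A, B, D are mutually consistent (residuals ≈ 0); C is off by 12.1 km.

C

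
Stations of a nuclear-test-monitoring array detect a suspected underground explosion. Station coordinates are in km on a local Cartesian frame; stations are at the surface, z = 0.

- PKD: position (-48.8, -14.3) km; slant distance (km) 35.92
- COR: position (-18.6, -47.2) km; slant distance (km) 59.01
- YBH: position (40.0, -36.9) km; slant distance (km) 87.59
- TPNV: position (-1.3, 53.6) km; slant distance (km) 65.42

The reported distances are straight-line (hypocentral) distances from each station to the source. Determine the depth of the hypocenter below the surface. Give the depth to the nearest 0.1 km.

27.1 km

Each station gives a sphere (x−x_i)² + (y−y_i)² + z² = d_i² (stations at z=0).
Subtracting the PKD sphere from COR and YBH: z² cancels, leaving linear equations in x and y:
60.4 x − 65.8 y = -2204.06
177.6 x − 45.2 y = -6006.08
Solving: x ≈ -33.003, y ≈ 3.202 km (keep extra digits for the depth step; rounded: -33.0, 3.2).
Then from the PKD sphere: z² = 35.92² − (x + 48.8)² − (y + 14.3)² with x = -33.003, y = 3.202, so z ≈ 27.099 ≈ 27.1 km.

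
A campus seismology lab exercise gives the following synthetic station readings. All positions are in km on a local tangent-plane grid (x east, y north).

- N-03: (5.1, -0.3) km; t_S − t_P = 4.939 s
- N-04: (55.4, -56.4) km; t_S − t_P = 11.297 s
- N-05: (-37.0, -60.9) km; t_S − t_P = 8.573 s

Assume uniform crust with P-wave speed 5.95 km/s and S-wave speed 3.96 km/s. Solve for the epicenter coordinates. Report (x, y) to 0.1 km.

-36.7 km east, 40.6 km north

Distance from S−P lag: d = Δt · v_P v_S / (v_P − v_S) = Δt · (5.95·3.96)/(5.95−3.96) ≈ 11.8402·Δt.
So d_N-03 = 58.48, d_N-04 = 133.76, d_N-05 = 101.51 km.
Circle about each station: (x − 5.1)² + (y + 0.3)² = 58.48²; (x − 55.4)² + (y + 56.4)² = 133.76²; (x + 37.0)² + (y + 60.9)² = 101.51².
Subtracting the N-03 equation from the N-04 and N-05 equations removes the quadratic terms:
100.6 x − 112.2 y = -8247.81
-84.2 x − 121.2 y = -1832.66
Solving the 2×2 system: x ≈ -36.7, y ≈ 40.6 km.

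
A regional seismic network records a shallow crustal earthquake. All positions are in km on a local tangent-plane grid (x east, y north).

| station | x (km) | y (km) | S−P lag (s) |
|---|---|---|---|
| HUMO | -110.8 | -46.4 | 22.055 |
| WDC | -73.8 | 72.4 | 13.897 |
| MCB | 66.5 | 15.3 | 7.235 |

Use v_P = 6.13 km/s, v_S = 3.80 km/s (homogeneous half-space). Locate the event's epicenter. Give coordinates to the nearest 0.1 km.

Distance from S−P lag: d = Δt · v_P v_S / (v_P − v_S) = Δt · (6.13·3.80)/(6.13−3.80) ≈ 9.9974·Δt.
So d_HUMO = 220.49, d_WDC = 138.93, d_MCB = 72.33 km.
Circle about each station: (x + 110.8)² + (y + 46.4)² = 220.49²; (x + 73.8)² + (y − 72.4)² = 138.93²; (x − 66.5)² + (y − 15.3)² = 72.33².
Subtracting the HUMO equation from the WDC and MCB equations removes the quadratic terms:
74.0 x + 237.6 y = 25572.90
354.6 x + 123.4 y = 33610.95
Solving the 2×2 system: x ≈ 64.3, y ≈ 87.6 km.
Check against HUMO (with the unrounded x, y): √((x + 110.8)²+(y + 46.4)²) = 220.49 ≈ 220.49 km. ✓

(64.3, 87.6)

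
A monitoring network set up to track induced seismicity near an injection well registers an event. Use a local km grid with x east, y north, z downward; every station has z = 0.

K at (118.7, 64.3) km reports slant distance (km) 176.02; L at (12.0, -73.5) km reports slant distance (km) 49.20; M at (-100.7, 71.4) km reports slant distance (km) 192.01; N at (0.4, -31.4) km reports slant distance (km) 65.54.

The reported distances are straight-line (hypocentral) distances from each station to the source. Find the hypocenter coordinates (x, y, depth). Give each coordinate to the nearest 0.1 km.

(17.9, -71.5, 48.8)

Each station gives a sphere (x−x_i)² + (y−y_i)² + z² = d_i² (stations at z=0).
Subtracting the K sphere from L and M: z² cancels, leaving linear equations in x and y:
-213.4 x − 275.6 y = 15884.47
-438.8 x + 14.2 y = -8870.53
Solving: x ≈ 17.902, y ≈ -71.497 km (keep extra digits for the depth step; rounded: 17.9, -71.5).
Then from the K sphere: z² = 176.02² − (x − 118.7)² − (y − 64.3)² with x = 17.902, y = -71.497, so z ≈ 48.806 ≈ 48.8 km.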